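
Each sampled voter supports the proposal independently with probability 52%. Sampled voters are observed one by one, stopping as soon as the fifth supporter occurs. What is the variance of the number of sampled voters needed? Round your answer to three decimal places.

8.876

Y = total sampled voters until the fifth success; negative binomial with r=5, p=0.52.
Var(Y) = r(1−p)/p² = 5·0.48 / 0.52² = 8.87574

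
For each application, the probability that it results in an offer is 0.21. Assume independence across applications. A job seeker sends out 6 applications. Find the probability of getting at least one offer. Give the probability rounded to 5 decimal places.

P(at least one) = 1 − P(none) = 1 − (1 − 0.21)^6
= 1 − 0.2430875 = 0.7569125

0.75691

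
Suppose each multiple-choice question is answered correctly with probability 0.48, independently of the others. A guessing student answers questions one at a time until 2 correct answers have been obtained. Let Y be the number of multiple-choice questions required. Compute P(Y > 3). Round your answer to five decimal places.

0.52998

Needing more than 3 multiple-choice questions ⇔ fewer than 2 successes in the first 3. With X ~ Binomial(3, 0.48), P(Y > 3) = P(X ≤ 1).
  k=0: C(3,0)·0.48^0·0.52^3 = 0.1406080
  k=1: C(3,1)·0.48^1·0.52^2 = 0.3893760
P(X ≤ 1) = 0.5299840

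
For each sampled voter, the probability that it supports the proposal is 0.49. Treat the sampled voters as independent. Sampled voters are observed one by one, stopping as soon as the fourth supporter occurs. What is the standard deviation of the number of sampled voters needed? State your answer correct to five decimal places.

2.91487

Y = total sampled voters until the fourth success; negative binomial with r=4, p=0.49.
SD(Y) = √[r(1−p)/p²] = √(8.4964598) = 2.9148687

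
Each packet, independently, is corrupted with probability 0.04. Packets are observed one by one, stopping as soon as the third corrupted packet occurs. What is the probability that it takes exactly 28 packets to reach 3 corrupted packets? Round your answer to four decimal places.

0.0081

Y = trial on which the third success occurs; negative binomial, r=3, p=0.04.
P(Y=28) = C(27,2) · p^3 · (1−p)^25
= 351 · 6.4e-05 · 0.3604 = 0.008096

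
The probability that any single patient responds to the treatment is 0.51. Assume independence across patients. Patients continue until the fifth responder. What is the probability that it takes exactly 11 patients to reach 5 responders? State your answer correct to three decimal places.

Y = trial on which the fifth success occurs; negative binomial, r=5, p=0.51.
P(Y=11) = C(10,4) · p^5 · (1−p)^6
= 210 · 0.034503 · 0.013841 = 0.10029

0.100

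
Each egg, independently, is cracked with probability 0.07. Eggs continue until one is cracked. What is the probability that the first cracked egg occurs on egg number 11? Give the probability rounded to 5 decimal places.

0.03388

Geometric (trials to first success), p = 0.07.
P(Y = 11) = (1−p)^10 · p = 0.48398 · 0.07 = 0.0338788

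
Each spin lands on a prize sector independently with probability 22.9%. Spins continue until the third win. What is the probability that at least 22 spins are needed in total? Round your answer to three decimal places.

0.109

Needing more than 21 spins ⇔ fewer than 3 successes in the first 21. With X ~ Binomial(21, 0.229), P(Y > 21) = P(X ≤ 2).
  k=0: C(21,0)·0.229^0·0.771^21 = 0.00425
  k=1: C(21,1)·0.229^1·0.771^20 = 0.02649
  k=2: C(21,2)·0.229^2·0.771^19 = 0.07869
P(X ≤ 2) = 0.10943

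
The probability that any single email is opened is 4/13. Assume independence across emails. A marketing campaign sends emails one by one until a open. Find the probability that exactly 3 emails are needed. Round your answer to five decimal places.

Geometric (trials to first success), p = 0.307692.
P(Y = 3) = (1−p)^2 · p = 0.47929 · 0.307692 = 0.1474738

0.14747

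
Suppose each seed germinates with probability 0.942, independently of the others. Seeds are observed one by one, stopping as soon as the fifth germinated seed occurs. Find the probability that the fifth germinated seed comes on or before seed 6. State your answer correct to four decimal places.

Finishing within 6 seeds ⇔ at least 5 successes in the first 6. With X ~ Binomial(6, 0.942), P(Y ≤ 6) = 1 − P(X ≤ 4).
  k=0: C(6,0)·0.942^0·0.058^6 = 0.000000
  k=1: C(6,1)·0.942^1·0.058^5 = 0.000004
  k=2: C(6,2)·0.942^2·0.058^4 = 0.000151
  k=3: C(6,3)·0.942^3·0.058^3 = 0.003262
  k=4: C(6,4)·0.942^4·0.058^2 = 0.039733
1 − 0.043149 = 0.956851

0.9569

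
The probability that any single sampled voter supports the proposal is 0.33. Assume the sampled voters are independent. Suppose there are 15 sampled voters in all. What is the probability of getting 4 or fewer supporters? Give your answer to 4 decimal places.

0.4148

X ~ Binomial(15, 0.33); P(X ≤ 4) = Σ C(15,k) p^k (1−p)^(15−k) over k:
  k=0: C(15,0)·0.33^0·0.67^15 = 0.002461
  k=1: C(15,1)·0.33^1·0.67^14 = 0.018182
  k=2: C(15,2)·0.33^2·0.67^13 = 0.062689
  k=3: C(15,3)·0.33^3·0.67^12 = 0.133798
  k=4: C(15,4)·0.33^4·0.67^11 = 0.197702
Total = 0.414833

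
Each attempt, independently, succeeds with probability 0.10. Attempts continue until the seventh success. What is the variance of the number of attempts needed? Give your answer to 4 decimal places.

Y = total attempts until the seventh success; negative binomial with r=7, p=0.10.
Var(Y) = r(1−p)/p² = 7·0.90 / 0.10² = 630.000000

630.0000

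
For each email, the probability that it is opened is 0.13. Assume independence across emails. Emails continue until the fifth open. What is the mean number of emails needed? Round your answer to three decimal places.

38.462

Y = total emails until the fifth success; negative binomial with r=5, p=0.13.
E[Y] = r / p = 5 / 0.13 = 38.46154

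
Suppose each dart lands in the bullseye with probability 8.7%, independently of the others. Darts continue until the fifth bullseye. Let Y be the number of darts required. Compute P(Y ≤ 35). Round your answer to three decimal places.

0.185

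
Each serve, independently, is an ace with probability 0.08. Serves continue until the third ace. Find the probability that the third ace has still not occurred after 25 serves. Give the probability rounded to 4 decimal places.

Needing more than 25 serves ⇔ fewer than 3 successes in the first 25. With X ~ Binomial(25, 0.08), P(Y > 25) = P(X ≤ 2).
  k=0: C(25,0)·0.08^0·0.92^25 = 0.124364
  k=1: C(25,1)·0.08^1·0.92^24 = 0.270357
  k=2: C(25,2)·0.08^2·0.92^23 = 0.282112
P(X ≤ 2) = 0.676833

0.6768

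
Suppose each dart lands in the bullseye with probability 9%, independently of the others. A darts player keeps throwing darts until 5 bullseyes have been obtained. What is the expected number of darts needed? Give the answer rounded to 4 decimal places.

Y = total darts until the fifth success; negative binomial with r=5, p=0.09.
E[Y] = r / p = 5 / 0.09 = 55.555556

55.5556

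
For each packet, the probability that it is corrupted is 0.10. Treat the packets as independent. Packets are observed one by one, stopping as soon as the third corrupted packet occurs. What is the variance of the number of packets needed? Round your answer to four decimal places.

270.0000

Y = total packets until the third success; negative binomial with r=3, p=0.10.
Var(Y) = r(1−p)/p² = 3·0.90 / 0.10² = 270.000000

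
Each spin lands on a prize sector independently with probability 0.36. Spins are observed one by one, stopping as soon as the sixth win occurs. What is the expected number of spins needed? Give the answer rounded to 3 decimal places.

Y = total spins until the sixth success; negative binomial with r=6, p=0.36.
E[Y] = r / p = 6 / 0.36 = 16.66667

16.667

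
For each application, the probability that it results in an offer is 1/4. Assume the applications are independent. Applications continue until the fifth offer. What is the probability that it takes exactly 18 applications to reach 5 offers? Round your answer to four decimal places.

0.0552

Y = trial on which the fifth success occurs; negative binomial, r=5, p=0.25.
P(Y=18) = C(17,4) · p^5 · (1−p)^13
= 2380 · 0.00097656 · 0.023757 = 0.055217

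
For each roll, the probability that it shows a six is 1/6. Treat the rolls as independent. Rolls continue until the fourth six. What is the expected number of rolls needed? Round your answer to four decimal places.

24.0000

Y = total rolls until the fourth success; negative binomial with r=4, p=0.166667.
E[Y] = r / p = 4 / 0.166667 = 24.000000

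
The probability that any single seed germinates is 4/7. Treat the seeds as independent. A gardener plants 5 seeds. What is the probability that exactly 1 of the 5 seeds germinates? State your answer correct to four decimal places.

0.0964

X ~ Binomial(n=5, p=0.571429).
P(X=1) = C(5,1) · p^1 · (1−p)^4
= 5 · 0.57143 · 0.033736 = 0.096388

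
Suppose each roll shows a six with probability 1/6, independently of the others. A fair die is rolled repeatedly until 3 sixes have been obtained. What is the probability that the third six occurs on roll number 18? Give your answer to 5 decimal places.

Y = trial on which the third success occurs; negative binomial, r=3, p=0.166667.
P(Y=18) = C(17,2) · p^3 · (1−p)^15
= 136 · 0.0046296 · 0.064905 = 0.0408664

0.04087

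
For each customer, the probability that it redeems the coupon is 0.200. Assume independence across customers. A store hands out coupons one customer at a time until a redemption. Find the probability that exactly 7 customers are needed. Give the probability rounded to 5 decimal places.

0.05243

Geometric (trials to first success), p = 0.20.
P(Y = 7) = (1−p)^6 · p = 0.26214 · 0.20 = 0.0524288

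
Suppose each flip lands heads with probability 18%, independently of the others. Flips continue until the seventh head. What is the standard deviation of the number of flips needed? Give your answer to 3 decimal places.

Y = total flips until the seventh success; negative binomial with r=7, p=0.18.
SD(Y) = √[r(1−p)/p²] = √(177.16049) = 13.31017

13.310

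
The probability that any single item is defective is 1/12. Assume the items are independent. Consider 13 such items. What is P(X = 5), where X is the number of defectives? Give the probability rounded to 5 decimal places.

0.00258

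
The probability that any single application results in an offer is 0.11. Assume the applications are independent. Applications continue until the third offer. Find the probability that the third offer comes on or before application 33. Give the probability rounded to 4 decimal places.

0.7191

Finishing within 33 applications ⇔ at least 3 successes in the first 33. With X ~ Binomial(33, 0.11), P(Y ≤ 33) = 1 − P(X ≤ 2).
  k=0: C(33,0)·0.11^0·0.89^33 = 0.021373
  k=1: C(33,1)·0.11^1·0.89^32 = 0.087174
  k=2: C(33,2)·0.11^2·0.89^31 = 0.172389
1 − 0.280936 = 0.719064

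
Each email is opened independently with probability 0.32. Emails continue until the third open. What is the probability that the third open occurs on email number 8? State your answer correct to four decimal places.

0.1000

Y = trial on which the third success occurs; negative binomial, r=3, p=0.32.
P(Y=8) = C(7,2) · p^3 · (1−p)^5
= 21 · 0.032768 · 0.14539 = 0.100049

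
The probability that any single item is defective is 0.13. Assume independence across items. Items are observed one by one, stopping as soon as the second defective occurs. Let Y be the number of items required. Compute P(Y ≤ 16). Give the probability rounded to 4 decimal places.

Finishing within 16 items ⇔ at least 2 successes in the first 16. With X ~ Binomial(16, 0.13), P(Y ≤ 16) = 1 − P(X ≤ 1).
  k=0: C(16,0)·0.13^0·0.87^16 = 0.107723
  k=1: C(16,1)·0.13^1·0.87^15 = 0.257544
1 − 0.365267 = 0.634733

0.6347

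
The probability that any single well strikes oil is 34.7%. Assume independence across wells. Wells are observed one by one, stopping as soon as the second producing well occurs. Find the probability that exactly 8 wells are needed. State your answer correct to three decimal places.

Y = trial on which the second success occurs; negative binomial, r=2, p=0.347.
P(Y=8) = C(7,1) · p^2 · (1−p)^6
= 7 · 0.12041 · 0.077532 = 0.06535

0.065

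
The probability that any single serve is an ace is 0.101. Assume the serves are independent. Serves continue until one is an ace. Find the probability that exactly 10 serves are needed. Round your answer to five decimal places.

Geometric (trials to first success), p = 0.101.
P(Y = 10) = (1−p)^9 · p = 0.38356 · 0.101 = 0.0387399

0.03874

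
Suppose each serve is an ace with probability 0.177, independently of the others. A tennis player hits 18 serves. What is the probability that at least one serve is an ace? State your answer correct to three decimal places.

P(at least one) = 1 − P(none) = 1 − (1 − 0.177)^18
= 1 − 0.03001 = 0.96999

0.970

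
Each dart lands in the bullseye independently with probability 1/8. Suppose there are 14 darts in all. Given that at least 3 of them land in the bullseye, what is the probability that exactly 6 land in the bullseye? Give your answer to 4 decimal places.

X ~ Binomial(14, 0.125). Want P(X=6 | X≥3) = P(X=6) / P(X≥3).
P(X=6) = C(14,6)·0.125^6·0.875^8 = 0.003936
P(X≥3) = 1 − 0.154210 − 0.308420 − 0.286390 = 0.250980
Ratio = 0.003936 / 0.250980 = 0.015683

0.0157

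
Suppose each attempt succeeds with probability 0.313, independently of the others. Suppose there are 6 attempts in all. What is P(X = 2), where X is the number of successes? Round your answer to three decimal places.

0.327

X ~ Binomial(n=6, p=0.313).
P(X=2) = C(6,2) · p^2 · (1−p)^4
= 15 · 0.097969 · 0.22275 = 0.32735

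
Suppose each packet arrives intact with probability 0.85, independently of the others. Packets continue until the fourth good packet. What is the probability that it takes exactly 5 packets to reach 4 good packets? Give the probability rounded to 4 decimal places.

0.3132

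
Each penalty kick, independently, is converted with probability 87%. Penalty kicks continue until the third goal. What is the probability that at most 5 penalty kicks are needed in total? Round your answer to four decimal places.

Finishing within 5 penalty kicks ⇔ at least 3 successes in the first 5. With X ~ Binomial(5, 0.87), P(Y ≤ 5) = 1 − P(X ≤ 2).
  k=0: C(5,0)·0.87^0·0.13^5 = 0.000037
  k=1: C(5,1)·0.87^1·0.13^4 = 0.001242
  k=2: C(5,2)·0.87^2·0.13^3 = 0.016629
1 − 0.017909 = 0.982091

0.9821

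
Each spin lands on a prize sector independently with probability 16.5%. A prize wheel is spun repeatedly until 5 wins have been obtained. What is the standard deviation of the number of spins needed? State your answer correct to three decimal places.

12.384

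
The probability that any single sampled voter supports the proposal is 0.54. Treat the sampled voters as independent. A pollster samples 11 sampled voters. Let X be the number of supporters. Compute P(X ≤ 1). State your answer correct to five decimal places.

0.00271

X ~ Binomial(11, 0.54); P(X ≤ 1) = Σ C(11,k) p^k (1−p)^(11−k) over k:
  k=0: C(11,0)·0.54^0·0.46^11 = 0.0001951
  k=1: C(11,1)·0.54^1·0.46^10 = 0.0025198
Total = 0.0027149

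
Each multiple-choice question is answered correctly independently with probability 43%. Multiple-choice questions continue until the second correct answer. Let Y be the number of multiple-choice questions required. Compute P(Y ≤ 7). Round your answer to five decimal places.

Finishing within 7 multiple-choice questions ⇔ at least 2 successes in the first 7. With X ~ Binomial(7, 0.43), P(Y ≤ 7) = 1 − P(X ≤ 1).
  k=0: C(7,0)·0.43^0·0.57^7 = 0.0195490
  k=1: C(7,1)·0.43^1·0.57^6 = 0.1032323
1 − 0.1227813 = 0.8772187

0.87722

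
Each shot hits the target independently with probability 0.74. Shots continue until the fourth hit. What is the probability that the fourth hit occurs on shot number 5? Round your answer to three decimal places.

Y = trial on which the fourth success occurs; negative binomial, r=4, p=0.74.
P(Y=5) = C(4,3) · p^4 · (1−p)^1
= 4 · 0.29987 · 0.26 = 0.31186

0.312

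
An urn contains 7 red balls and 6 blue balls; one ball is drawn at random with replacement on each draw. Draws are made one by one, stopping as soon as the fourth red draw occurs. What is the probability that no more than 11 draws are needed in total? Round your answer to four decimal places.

0.9290

Finishing within 11 draws ⇔ at least 4 successes in the first 11. With X ~ Binomial(11, 0.538462), P(Y ≤ 11) = 1 − P(X ≤ 3).
  k=0: C(11,0)·0.538462^0·0.461538^11 = 0.000202
  k=1: C(11,1)·0.538462^1·0.461538^10 = 0.002598
  k=2: C(11,2)·0.538462^2·0.461538^9 = 0.015155
  k=3: C(11,3)·0.538462^3·0.461538^8 = 0.053041
1 − 0.070996 = 0.929004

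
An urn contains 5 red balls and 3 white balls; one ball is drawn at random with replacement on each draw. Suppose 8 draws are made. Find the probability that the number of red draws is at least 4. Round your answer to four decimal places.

0.8626

X ~ Binomial(8, 0.625); P(X ≥ 4) = Σ C(8,k) p^k (1−p)^(8−k) over k:
  k=4: C(8,4)·0.625^4·0.375^4 = 0.211224
  k=5: C(8,5)·0.625^5·0.375^3 = 0.281632
  k=6: C(8,6)·0.625^6·0.375^2 = 0.234693
  k=7: C(8,7)·0.625^7·0.375^1 = 0.111759
  k=8: C(8,8)·0.625^8·0.375^0 = 0.023283
Total = 0.862591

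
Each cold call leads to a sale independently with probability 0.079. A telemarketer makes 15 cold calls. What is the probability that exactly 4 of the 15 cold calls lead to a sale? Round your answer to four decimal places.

0.0215

X ~ Binomial(n=15, p=0.079).
P(X=4) = C(15,4) · p^4 · (1−p)^11
= 1365 · 3.895e-05 · 0.40444 = 0.021503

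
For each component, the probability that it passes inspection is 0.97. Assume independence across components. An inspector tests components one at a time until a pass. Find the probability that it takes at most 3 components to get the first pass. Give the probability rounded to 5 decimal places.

0.99997

Y = number of components to the first success; geometric, p = 0.97.
P(Y ≤ 3) = 1 − (1−p)^3 = 1 − 0.0000270 = 0.9999730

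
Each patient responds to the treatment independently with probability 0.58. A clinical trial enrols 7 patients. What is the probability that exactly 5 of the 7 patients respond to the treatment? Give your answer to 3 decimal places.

X ~ Binomial(n=7, p=0.58).
P(X=5) = C(7,5) · p^5 · (1−p)^2
= 21 · 0.065636 · 0.1764 = 0.24314

0.243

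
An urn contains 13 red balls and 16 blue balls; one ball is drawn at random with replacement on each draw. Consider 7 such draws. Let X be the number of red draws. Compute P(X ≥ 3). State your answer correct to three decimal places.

X ~ Binomial(7, 0.448276); P(X ≥ 3) = Σ C(7,k) p^k (1−p)^(7−k) over k:
  k=3: C(7,3)·0.448276^3·0.551724^4 = 0.29214
  k=4: C(7,4)·0.448276^4·0.551724^3 = 0.23736
  k=5: C(7,5)·0.448276^5·0.551724^2 = 0.11572
  k=6: C(7,6)·0.448276^6·0.551724^1 = 0.03134
  k=7: C(7,7)·0.448276^7·0.551724^0 = 0.00364
Total = 0.68020

0.680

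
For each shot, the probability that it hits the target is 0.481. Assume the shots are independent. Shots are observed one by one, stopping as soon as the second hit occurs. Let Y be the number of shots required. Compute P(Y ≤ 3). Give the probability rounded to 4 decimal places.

0.4715

Finishing within 3 shots ⇔ at least 2 successes in the first 3. With X ~ Binomial(3, 0.481), P(Y ≤ 3) = 1 − P(X ≤ 1).
  k=0: C(3,0)·0.481^0·0.519^3 = 0.139798
  k=1: C(3,1)·0.481^1·0.519^2 = 0.388688
1 − 0.528486 = 0.471514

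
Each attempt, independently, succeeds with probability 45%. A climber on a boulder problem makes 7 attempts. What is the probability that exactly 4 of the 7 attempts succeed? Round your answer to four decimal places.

0.2388

X ~ Binomial(n=7, p=0.45).
P(X=4) = C(7,4) · p^4 · (1−p)^3
= 35 · 0.041006 · 0.16637 = 0.238785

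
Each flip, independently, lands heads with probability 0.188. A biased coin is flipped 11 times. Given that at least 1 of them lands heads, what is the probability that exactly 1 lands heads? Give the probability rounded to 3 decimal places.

0.287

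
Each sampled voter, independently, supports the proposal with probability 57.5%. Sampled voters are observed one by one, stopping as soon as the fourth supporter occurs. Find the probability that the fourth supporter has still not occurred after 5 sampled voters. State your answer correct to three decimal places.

Needing more than 5 sampled voters ⇔ fewer than 4 successes in the first 5. With X ~ Binomial(5, 0.575), P(Y > 5) = P(X ≤ 3).
  k=0: C(5,0)·0.575^0·0.425^5 = 0.01387
  k=1: C(5,1)·0.575^1·0.425^4 = 0.09380
  k=2: C(5,2)·0.575^2·0.425^3 = 0.25381
  k=3: C(5,3)·0.575^3·0.425^2 = 0.34339
P(X ≤ 3) = 0.70486

0.705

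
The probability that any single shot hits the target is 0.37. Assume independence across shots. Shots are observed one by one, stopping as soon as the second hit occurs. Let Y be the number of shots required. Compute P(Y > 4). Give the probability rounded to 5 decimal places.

0.52760

Needing more than 4 shots ⇔ fewer than 2 successes in the first 4. With X ~ Binomial(4, 0.37), P(Y > 4) = P(X ≤ 1).
  k=0: C(4,0)·0.37^0·0.63^4 = 0.1575296
  k=1: C(4,1)·0.37^1·0.63^3 = 0.3700696
P(X ≤ 1) = 0.5275992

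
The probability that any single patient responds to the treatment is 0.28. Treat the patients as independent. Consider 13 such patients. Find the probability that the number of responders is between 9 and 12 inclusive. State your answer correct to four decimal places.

X ~ Binomial(13, 0.28); P(9 ≤ X ≤ 12) = Σ C(13,k) p^k (1−p)^(13−k) over k:
  k=9: C(13,9)·0.28^9·0.72^4 = 0.002033
  k=10: C(13,10)·0.28^10·0.72^3 = 0.000316
  k=11: C(13,11)·0.28^11·0.72^2 = 0.000034
  k=12: C(13,12)·0.28^12·0.72^1 = 0.000002
Total = 0.002385

0.0024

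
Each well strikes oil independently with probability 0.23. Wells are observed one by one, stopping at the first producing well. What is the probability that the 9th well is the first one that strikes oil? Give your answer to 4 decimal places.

0.0284

Geometric (trials to first success), p = 0.23.
P(Y = 9) = (1−p)^8 · p = 0.12357 · 0.23 = 0.028422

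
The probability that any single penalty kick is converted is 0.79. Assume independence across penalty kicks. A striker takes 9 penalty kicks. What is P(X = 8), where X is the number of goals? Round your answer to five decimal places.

0.28673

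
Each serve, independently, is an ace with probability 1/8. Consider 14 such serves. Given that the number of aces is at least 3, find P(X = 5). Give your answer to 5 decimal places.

0.07319

X ~ Binomial(14, 0.125). Want P(X=5 | X≥3) = P(X=5) / P(X≥3).
P(X=5) = C(14,5)·0.125^5·0.875^9 = 0.0183690
P(X≥3) = 1 − 0.1542101 − 0.3084201 − 0.2863901 = 0.2509796
Ratio = 0.0183690 / 0.2509796 = 0.0731894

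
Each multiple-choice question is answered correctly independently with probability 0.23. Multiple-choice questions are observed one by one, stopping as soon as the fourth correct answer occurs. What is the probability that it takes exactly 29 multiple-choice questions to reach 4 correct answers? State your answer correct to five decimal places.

0.01332

Y = trial on which the fourth success occurs; negative binomial, r=4, p=0.23.
P(Y=29) = C(28,3) · p^4 · (1−p)^25
= 3276 · 0.0027984 · 0.001453 = 0.0133206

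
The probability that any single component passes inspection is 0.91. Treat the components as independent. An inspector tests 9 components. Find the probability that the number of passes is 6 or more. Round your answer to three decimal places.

0.994

X ~ Binomial(9, 0.91); P(X ≥ 6) = Σ C(9,k) p^k (1−p)^(9−k) over k:
  k=6: C(9,6)·0.91^6·0.09^3 = 0.03477
  k=7: C(9,7)·0.91^7·0.09^2 = 0.15069
  k=8: C(9,8)·0.91^8·0.09^1 = 0.38090
  k=9: C(9,9)·0.91^9·0.09^0 = 0.42793
Total = 0.99430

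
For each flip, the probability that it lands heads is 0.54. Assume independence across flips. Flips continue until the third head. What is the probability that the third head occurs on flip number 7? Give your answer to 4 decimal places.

Y = trial on which the third success occurs; negative binomial, r=3, p=0.54.
P(Y=7) = C(6,2) · p^3 · (1−p)^4
= 15 · 0.15746 · 0.044775 = 0.105756

0.1058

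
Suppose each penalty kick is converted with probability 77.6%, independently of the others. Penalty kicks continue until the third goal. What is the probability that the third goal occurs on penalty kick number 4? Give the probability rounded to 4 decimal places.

Y = trial on which the third success occurs; negative binomial, r=3, p=0.776.
P(Y=4) = C(3,2) · p^3 · (1−p)^1
= 3 · 0.46729 · 0.224 = 0.314018

0.3140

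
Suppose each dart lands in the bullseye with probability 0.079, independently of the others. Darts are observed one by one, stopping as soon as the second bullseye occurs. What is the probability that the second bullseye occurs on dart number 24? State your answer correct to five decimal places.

0.02348

Y = trial on which the second success occurs; negative binomial, r=2, p=0.079.
P(Y=24) = C(23,1) · p^2 · (1−p)^22
= 23 · 0.006241 · 0.16357 = 0.0234798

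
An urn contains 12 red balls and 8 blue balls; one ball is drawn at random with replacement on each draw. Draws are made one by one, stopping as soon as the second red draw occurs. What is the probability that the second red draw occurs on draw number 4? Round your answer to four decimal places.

Y = trial on which the second success occurs; negative binomial, r=2, p=0.60.
P(Y=4) = C(3,1) · p^2 · (1−p)^2
= 3 · 0.36 · 0.16 = 0.172800

0.1728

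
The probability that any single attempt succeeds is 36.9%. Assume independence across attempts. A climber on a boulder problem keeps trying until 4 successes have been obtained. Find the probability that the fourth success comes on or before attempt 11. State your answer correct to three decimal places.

0.626

Finishing within 11 attempts ⇔ at least 4 successes in the first 11. With X ~ Binomial(11, 0.369), P(Y ≤ 11) = 1 − P(X ≤ 3).
  k=0: C(11,0)·0.369^0·0.631^11 = 0.00631
  k=1: C(11,1)·0.369^1·0.631^10 = 0.04062
  k=2: C(11,2)·0.369^2·0.631^9 = 0.11876
  k=3: C(11,3)·0.369^3·0.631^8 = 0.20835
1 − 0.37405 = 0.62595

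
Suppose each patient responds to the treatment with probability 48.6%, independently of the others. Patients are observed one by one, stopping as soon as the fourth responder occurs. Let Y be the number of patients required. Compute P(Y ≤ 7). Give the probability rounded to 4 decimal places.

0.4694

Finishing within 7 patients ⇔ at least 4 successes in the first 7. With X ~ Binomial(7, 0.486), P(Y ≤ 7) = 1 − P(X ≤ 3).
  k=0: C(7,0)·0.486^0·0.514^7 = 0.009479
  k=1: C(7,1)·0.486^1·0.514^6 = 0.062735
  k=2: C(7,2)·0.486^2·0.514^5 = 0.177954
  k=3: C(7,3)·0.486^3·0.514^4 = 0.280433
1 − 0.530601 = 0.469399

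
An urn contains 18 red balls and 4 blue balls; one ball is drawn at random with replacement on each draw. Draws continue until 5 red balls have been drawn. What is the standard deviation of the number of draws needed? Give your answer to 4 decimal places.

1.1653

Y = total draws until the fifth success; negative binomial with r=5, p=0.818182.
SD(Y) = √[r(1−p)/p²] = √(1.358025) = 1.165343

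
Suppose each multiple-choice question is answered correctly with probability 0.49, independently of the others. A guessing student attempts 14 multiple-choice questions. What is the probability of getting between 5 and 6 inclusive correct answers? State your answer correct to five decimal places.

X ~ Binomial(14, 0.49); P(5 ≤ X ≤ 6) = Σ C(14,k) p^k (1−p)^(14−k) over k:
  k=5: C(14,5)·0.49^5·0.51^9 = 0.1320006
  k=6: C(14,6)·0.49^6·0.51^8 = 0.1902362
Total = 0.3222369

0.32224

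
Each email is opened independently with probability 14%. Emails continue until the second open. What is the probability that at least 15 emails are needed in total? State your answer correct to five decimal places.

0.39694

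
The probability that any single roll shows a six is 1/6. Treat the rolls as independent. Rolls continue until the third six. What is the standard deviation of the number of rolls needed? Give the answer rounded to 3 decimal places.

9.487

Y = total rolls until the third success; negative binomial with r=3, p=0.166667.
SD(Y) = √[r(1−p)/p²] = √(90.00000) = 9.48683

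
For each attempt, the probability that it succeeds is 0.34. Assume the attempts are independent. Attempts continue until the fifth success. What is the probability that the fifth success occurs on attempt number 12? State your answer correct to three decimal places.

Y = trial on which the fifth success occurs; negative binomial, r=5, p=0.34.
P(Y=12) = C(11,4) · p^5 · (1−p)^7
= 330 · 0.0045435 · 0.054552 = 0.08179

0.082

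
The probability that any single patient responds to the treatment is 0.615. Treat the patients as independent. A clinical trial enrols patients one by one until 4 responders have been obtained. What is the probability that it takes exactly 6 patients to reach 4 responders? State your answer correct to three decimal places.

Y = trial on which the fourth success occurs; negative binomial, r=4, p=0.615.
P(Y=6) = C(5,3) · p^4 · (1−p)^2
= 10 · 0.14305 · 0.14822 = 0.21204

0.212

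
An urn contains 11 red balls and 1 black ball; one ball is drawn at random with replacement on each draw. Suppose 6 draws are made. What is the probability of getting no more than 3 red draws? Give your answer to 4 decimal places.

X ~ Binomial(6, 0.916667); P(X ≤ 3) = Σ C(6,k) p^k (1−p)^(6−k) over k:
  k=0: C(6,0)·0.916667^0·0.083333^6 = 0.000000
  k=1: C(6,1)·0.916667^1·0.083333^5 = 0.000022
  k=2: C(6,2)·0.916667^2·0.083333^4 = 0.000608
  k=3: C(6,3)·0.916667^3·0.083333^3 = 0.008915
Total = 0.009545

0.0095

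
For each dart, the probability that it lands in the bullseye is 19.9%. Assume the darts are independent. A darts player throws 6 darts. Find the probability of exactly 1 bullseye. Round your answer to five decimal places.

0.39370

X ~ Binomial(n=6, p=0.199).
P(X=1) = C(6,1) · p^1 · (1−p)^5
= 6 · 0.199 · 0.32973 = 0.3937014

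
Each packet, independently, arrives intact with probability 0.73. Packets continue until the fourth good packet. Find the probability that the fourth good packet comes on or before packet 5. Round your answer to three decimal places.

0.591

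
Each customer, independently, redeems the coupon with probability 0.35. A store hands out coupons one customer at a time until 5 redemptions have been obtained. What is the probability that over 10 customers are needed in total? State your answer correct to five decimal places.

Needing more than 10 customers ⇔ fewer than 5 successes in the first 10. With X ~ Binomial(10, 0.35), P(Y > 10) = P(X ≤ 4).
  k=0: C(10,0)·0.35^0·0.65^10 = 0.0134627
  k=1: C(10,1)·0.35^1·0.65^9 = 0.0724917
  k=2: C(10,2)·0.35^2·0.65^8 = 0.1756530
  k=3: C(10,3)·0.35^3·0.65^7 = 0.2522196
  k=4: C(10,4)·0.35^4·0.65^6 = 0.2376685
P(X ≤ 4) = 0.7514955

0.75150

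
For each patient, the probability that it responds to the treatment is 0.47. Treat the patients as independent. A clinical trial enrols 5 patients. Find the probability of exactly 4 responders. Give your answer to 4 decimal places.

X ~ Binomial(n=5, p=0.47).
P(X=4) = C(5,4) · p^4 · (1−p)^1
= 5 · 0.048797 · 0.53 = 0.129312

0.1293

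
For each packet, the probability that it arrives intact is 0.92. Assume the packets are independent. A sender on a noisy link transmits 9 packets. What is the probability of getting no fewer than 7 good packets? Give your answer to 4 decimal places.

0.9702

X ~ Binomial(9, 0.92); P(X ≥ 7) = Σ C(9,k) p^k (1−p)^(9−k) over k:
  k=7: C(9,7)·0.92^7·0.08^2 = 0.128528
  k=8: C(9,8)·0.92^8·0.08^1 = 0.369518
  k=9: C(9,9)·0.92^9·0.08^0 = 0.472161
Total = 0.970207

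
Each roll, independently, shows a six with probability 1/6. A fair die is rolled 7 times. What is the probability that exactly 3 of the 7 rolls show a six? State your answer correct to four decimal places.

X ~ Binomial(n=7, p=0.166667).
P(X=3) = C(7,3) · p^3 · (1−p)^4
= 35 · 0.0046296 · 0.48225 = 0.078143

0.0781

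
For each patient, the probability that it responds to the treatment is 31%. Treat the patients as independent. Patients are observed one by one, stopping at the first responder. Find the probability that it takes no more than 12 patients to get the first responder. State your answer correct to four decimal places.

0.9884

Y = number of patients to the first success; geometric, p = 0.31.
P(Y ≤ 12) = 1 − (1−p)^12 = 1 − 0.011646 = 0.988354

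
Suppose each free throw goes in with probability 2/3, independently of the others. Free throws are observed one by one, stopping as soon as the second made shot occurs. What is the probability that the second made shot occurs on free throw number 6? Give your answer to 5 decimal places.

Y = trial on which the second success occurs; negative binomial, r=2, p=0.666667.
P(Y=6) = C(5,1) · p^2 · (1−p)^4
= 5 · 0.44444 · 0.012346 = 0.0274348

0.02743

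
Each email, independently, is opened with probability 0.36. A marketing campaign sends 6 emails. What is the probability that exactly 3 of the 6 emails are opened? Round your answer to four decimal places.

0.2446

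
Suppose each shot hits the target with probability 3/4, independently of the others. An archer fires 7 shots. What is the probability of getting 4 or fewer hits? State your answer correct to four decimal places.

0.2436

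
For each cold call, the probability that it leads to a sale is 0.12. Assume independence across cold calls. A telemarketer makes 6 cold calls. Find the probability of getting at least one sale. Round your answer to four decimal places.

0.5356

P(at least one) = 1 − P(none) = 1 − (1 − 0.12)^6
= 1 − 0.464404 = 0.535596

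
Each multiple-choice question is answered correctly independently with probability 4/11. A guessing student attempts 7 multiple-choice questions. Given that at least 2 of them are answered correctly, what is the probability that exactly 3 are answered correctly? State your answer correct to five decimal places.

0.34993

X ~ Binomial(7, 0.363636). Want P(X=3 | X≥2) = P(X=3) / P(X≥2).
P(X=3) = C(7,3)·0.363636^3·0.636364^4 = 0.2759888
P(X≥2) = 1 − 0.0422608 − 0.1690431 = 0.7886961
Ratio = 0.2759888 / 0.7886961 = 0.3499304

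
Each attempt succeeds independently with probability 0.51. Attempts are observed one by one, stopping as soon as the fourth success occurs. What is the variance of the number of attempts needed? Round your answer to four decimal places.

Y = total attempts until the fourth success; negative binomial with r=4, p=0.51.
Var(Y) = r(1−p)/p² = 4·0.49 / 0.51² = 7.535563

7.5356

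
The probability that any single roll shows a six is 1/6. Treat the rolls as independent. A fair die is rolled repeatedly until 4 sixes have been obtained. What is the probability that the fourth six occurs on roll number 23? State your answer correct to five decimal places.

0.03719

Y = trial on which the fourth success occurs; negative binomial, r=4, p=0.166667.
P(Y=23) = C(22,3) · p^4 · (1−p)^19
= 1540 · 0.0007716 · 0.031301 = 0.0371939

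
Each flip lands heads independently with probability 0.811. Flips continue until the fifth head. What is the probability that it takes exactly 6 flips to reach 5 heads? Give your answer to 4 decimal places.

Y = trial on which the fifth success occurs; negative binomial, r=5, p=0.811.
P(Y=6) = C(5,4) · p^5 · (1−p)^1
= 5 · 0.35084 · 0.189 = 0.331540

0.3315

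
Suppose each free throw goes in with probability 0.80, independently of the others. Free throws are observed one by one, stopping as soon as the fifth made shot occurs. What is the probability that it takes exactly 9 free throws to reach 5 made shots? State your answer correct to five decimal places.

Y = trial on which the fifth success occurs; negative binomial, r=5, p=0.80.
P(Y=9) = C(8,4) · p^5 · (1−p)^4
= 70 · 0.32768 · 0.0016 = 0.0367002

0.03670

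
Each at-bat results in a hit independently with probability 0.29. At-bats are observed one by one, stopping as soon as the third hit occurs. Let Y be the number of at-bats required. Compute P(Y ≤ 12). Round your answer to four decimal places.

0.7225

Finishing within 12 at-bats ⇔ at least 3 successes in the first 12. With X ~ Binomial(12, 0.29), P(Y ≤ 12) = 1 − P(X ≤ 2).
  k=0: C(12,0)·0.29^0·0.71^12 = 0.016410
  k=1: C(12,1)·0.29^1·0.71^11 = 0.080431
  k=2: C(12,2)·0.29^2·0.71^10 = 0.180686
1 − 0.277526 = 0.722474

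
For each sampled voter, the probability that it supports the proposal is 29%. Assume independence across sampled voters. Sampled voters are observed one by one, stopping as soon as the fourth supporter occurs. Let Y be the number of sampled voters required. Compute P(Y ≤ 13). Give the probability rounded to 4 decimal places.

0.5478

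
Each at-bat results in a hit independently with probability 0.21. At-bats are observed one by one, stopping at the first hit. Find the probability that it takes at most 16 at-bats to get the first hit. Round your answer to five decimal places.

0.97698

Y = number of at-bats to the first success; geometric, p = 0.21.
P(Y ≤ 16) = 1 − (1−p)^16 = 1 − 0.0230162 = 0.9769838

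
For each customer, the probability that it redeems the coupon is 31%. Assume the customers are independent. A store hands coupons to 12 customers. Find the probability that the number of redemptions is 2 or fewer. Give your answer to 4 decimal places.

X ~ Binomial(12, 0.31); P(X ≤ 2) = Σ C(12,k) p^k (1−p)^(12−k) over k:
  k=0: C(12,0)·0.31^0·0.69^12 = 0.011646
  k=1: C(12,1)·0.31^1·0.69^11 = 0.062789
  k=2: C(12,2)·0.31^2·0.69^10 = 0.155152
Total = 0.229588

0.2296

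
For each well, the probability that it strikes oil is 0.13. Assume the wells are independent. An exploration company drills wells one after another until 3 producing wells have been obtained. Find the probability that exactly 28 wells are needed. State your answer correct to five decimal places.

Y = trial on which the third success occurs; negative binomial, r=3, p=0.13.
P(Y=28) = C(27,2) · p^3 · (1−p)^25
= 351 · 0.002197 · 0.03076 = 0.0237202

0.02372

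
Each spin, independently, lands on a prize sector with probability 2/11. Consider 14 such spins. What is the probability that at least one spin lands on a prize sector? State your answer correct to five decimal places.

P(at least one) = 1 − P(none) = 1 − (1 − 0.181818)^14
= 1 − 0.0602417 = 0.9397583

0.93976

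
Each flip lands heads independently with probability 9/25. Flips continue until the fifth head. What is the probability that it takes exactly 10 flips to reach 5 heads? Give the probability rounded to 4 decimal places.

0.0818

Y = trial on which the fifth success occurs; negative binomial, r=5, p=0.36.
P(Y=10) = C(9,4) · p^5 · (1−p)^5
= 126 · 0.0060466 · 0.10737 = 0.081806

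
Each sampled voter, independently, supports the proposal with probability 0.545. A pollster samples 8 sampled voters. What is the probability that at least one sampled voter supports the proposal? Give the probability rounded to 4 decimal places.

0.9982

P(at least one) = 1 − P(none) = 1 − (1 − 0.545)^8
= 1 − 0.001837 = 0.998163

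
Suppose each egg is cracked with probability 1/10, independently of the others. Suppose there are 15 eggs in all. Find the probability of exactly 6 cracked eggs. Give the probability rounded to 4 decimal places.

X ~ Binomial(n=15, p=0.10).
P(X=6) = C(15,6) · p^6 · (1−p)^9
= 5005 · 1e-06 · 0.38742 = 0.001939

0.0019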